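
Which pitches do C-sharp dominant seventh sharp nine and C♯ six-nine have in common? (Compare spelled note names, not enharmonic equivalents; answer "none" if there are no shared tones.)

C-sharp  E-sharp  G-sharp

C-sharp dominant seventh sharp nine = C-sharp, E-sharp, G-sharp, B, D-double-sharp.
C♯ six-nine = C-sharp, E-sharp, G-sharp, A-sharp, D-sharp.
Shared: C-sharp, E-sharp, G-sharp.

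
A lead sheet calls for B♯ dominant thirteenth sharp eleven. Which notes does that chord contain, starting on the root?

B-sharp  D-double-sharp  F-double-sharp  A-sharp  C-double-sharp  E-double-sharp  G-double-sharp

B♯ dominant thirteenth sharp eleven is a dominant thirteenth sharp eleven built on B-sharp.
B-sharp — root
D-double-sharp — major 3rd
F-double-sharp — perfect 5th
A-sharp — minor 7th
C-double-sharp — major 9th
E-double-sharp — augmented 11th
G-double-sharp — major 13th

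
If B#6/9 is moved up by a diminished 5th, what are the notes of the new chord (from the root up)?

F# – A# – C# – D# – G#

A diminished 5th up from B# is F#, so the new chord is F# six-nine.
- root: F#
- major 3rd: A#
- perfect 5th: C#
- major 6th: D#
- major 9th: G#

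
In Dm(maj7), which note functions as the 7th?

C#

Dm(maj7) is built on D; its 7th is a major 7th above the root.
A seventh above D uses the letter C, and the major 7th above D is C#.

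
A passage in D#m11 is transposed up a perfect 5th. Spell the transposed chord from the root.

A# C# E# G# B# D#

Transposed root: D# → A# (perfect 5th up). So we spell A# minor eleventh:
root → A#
3rd (minor 3rd) → C#
5th (perfect 5th) → E#
7th (minor 7th) → G#
9th (major 9th) → B#
11th (perfect 11th) → D#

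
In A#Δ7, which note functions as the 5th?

Root of A#Δ7 = A♯. The 5th is a perfect 5th: A♯ up a perfect 5th → E♯.

E♯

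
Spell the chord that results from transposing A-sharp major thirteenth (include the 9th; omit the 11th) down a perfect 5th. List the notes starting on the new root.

D#, F##, A#, C##, E#, B#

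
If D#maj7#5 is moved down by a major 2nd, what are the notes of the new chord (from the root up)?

Transposed root: D# → C# (major 2nd down). So we spell C# augmented major seventh:
C# — root
E# — major 3rd
G## — augmented 5th
B# — major 7th

C#, E#, G##, B#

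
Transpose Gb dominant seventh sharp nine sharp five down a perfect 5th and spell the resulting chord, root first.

Cb  Eb  G  Bbb  D

Gb down a perfect 5th → Cb. New chord: Cb dominant seventh sharp nine sharp five.
Cb — root
Eb — major 3rd
G — augmented 5th
Bbb — minor 7th
D — augmented 9th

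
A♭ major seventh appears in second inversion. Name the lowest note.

A♭ major seventh in root position is A-flat–C–E-flat–G.
Second inversion places the fifth in the bass, which is E-flat.

E-flat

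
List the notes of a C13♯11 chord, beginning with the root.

C, E, G, Bb, D, F#, A

Root C, quality dominant thirteenth sharp eleven:
Root: C
Major 3rd (3rd): E
Perfect 5th (5th): G
Minor 7th (7th): Bb
Major 9th (9th): D
Augmented 11th (11th): F#
Major 13th (13th): A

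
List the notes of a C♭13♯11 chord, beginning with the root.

Root Cb, quality dominant thirteenth sharp eleven:
root → Cb
3rd (major 3rd) → Eb
5th (perfect 5th) → Gb
7th (minor 7th) → Bbb
9th (major 9th) → Db
11th (augmented 11th) → F
13th (major 13th) → Ab

Cb, Eb, Gb, Bbb, Db, F, Ab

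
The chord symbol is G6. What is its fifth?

D

Root of G6 = G. The 5th is a perfect 5th: G up a perfect 5th → D.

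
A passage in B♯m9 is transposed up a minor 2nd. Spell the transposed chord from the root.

C♯ E G♯ B D♯

A minor 2nd up from B♯ is C♯, so the new chord is C♯ minor ninth.
root → C♯
3rd (minor 3rd) → E
5th (perfect 5th) → G♯
7th (minor 7th) → B
9th (major 9th) → D♯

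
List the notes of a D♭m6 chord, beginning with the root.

Root Db, quality minor sixth:
root → Db
3rd (minor 3rd) → Fb
5th (perfect 5th) → Ab
6th (major 6th) → Bb

Db  Fb  Ab  Bb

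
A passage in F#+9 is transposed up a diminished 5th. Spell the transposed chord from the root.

A diminished 5th up from F# is C, so the new chord is C dominant ninth sharp five.
root → C
3rd (major 3rd) → E
5th (augmented 5th) → G#
7th (minor 7th) → Bb
9th (major 9th) → D

C  E  G#  Bb  D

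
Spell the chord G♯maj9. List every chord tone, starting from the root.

G#  B#  D#  F##  A#

G♯maj9 is a major ninth built on G#.
- root: G#
- major 3rd: B#
- perfect 5th: D#
- major 7th: F##
- major 9th: A#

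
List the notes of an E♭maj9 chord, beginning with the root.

E♭, G, B♭, D, F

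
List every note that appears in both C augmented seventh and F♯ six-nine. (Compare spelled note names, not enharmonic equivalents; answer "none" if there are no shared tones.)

G-sharp

C augmented seventh: C E G-sharp B-flat
F♯ six-nine: F-sharp A-sharp C-sharp D-sharp G-sharp
Common to both → G-sharp.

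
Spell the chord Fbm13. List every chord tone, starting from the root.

Fbm13: minor thirteenth on Fb.
root → Fb
3rd (minor 3rd) → Abb
5th (perfect 5th) → Cb
7th (minor 7th) → Ebb
9th (major 9th) → Gb
11th (perfect 11th) → Bbb
13th (major 13th) → Db

Fb  Abb  Cb  Ebb  Gb  Bbb  Db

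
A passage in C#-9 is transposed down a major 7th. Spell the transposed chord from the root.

D F A C E

Transposed root: C♯ → D (major 7th down). So we spell D minor ninth:
- root: D
- minor 3rd: F
- perfect 5th: A
- minor 7th: C
- major 9th: E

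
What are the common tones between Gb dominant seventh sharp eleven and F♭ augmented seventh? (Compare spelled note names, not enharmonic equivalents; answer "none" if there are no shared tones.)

Fb, C

Gb dominant seventh sharp eleven: Gb Bb Db Fb C
F♭ augmented seventh: Fb Ab C Ebb
Common to both → Fb, C.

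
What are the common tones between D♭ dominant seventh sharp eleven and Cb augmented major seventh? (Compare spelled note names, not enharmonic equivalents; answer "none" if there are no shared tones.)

D♭ dominant seventh sharp eleven: D-flat F A-flat C-flat G
Cb augmented major seventh: C-flat E-flat G B-flat
Common to both → C-flat, G.

C-flat  G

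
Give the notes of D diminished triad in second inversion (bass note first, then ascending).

Ab  D  F

D diminished triad = D–F–Ab; second inversion → fifth (Ab) lowest.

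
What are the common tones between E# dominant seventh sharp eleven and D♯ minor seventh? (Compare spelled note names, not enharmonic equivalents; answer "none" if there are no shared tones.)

D-sharp

E# dominant seventh sharp eleven: E-sharp G-double-sharp B-sharp D-sharp A-double-sharp
D♯ minor seventh: D-sharp F-sharp A-sharp C-sharp
Common to both → D-sharp.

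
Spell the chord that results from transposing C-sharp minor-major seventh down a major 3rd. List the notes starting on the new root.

A  C  E  G-sharp

A major 3rd down from C-sharp is A, so the new chord is A minor-major seventh.
A — root
C — minor 3rd
E — perfect 5th
G-sharp — major 7th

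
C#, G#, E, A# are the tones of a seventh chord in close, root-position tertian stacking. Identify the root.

A#

Stacking in thirds gives A# – C# – E – G#, so A# is the root — A# half-diminished seventh.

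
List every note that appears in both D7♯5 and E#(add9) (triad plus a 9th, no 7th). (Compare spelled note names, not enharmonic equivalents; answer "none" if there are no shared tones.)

none

D7♯5: D F# A# C
E#(add9): E# G## B# F##
Common to both → none.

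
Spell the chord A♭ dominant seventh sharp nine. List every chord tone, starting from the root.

Root A♭, quality dominant seventh sharp nine:
A♭ — root
C — major 3rd
E♭ — perfect 5th
G♭ — minor 7th
B — augmented 9th

A♭ C E♭ G♭ B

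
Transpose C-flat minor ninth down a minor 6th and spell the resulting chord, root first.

Cb down a minor 6th → Eb. New chord: Eb minor ninth.
- root: Eb
- minor 3rd: Gb
- perfect 5th: Bb
- minor 7th: Db
- major 9th: F

Eb  Gb  Bb  Db  F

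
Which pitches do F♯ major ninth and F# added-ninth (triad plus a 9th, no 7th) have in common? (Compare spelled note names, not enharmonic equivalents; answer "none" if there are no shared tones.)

F♯ major ninth = F-sharp, A-sharp, C-sharp, E-sharp, G-sharp.
F# added-ninth = F-sharp, A-sharp, C-sharp, G-sharp.
Shared: F-sharp, A-sharp, C-sharp, G-sharp.

F-sharp, A-sharp, C-sharp, G-sharp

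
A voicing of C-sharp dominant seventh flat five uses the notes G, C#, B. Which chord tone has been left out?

E#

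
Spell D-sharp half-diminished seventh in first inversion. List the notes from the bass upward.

F-sharp  A  C-sharp  D-sharp

In root position, D-sharp half-diminished seventh is D-sharp–F-sharp–A–C-sharp.
First inversion puts the third (F-sharp) in the bass.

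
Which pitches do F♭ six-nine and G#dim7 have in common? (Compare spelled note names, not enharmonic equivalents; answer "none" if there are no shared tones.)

none

F♭ six-nine = Fb, Ab, Cb, Db, Gb.
G#dim7 = G#, B, D, F.
Shared: none.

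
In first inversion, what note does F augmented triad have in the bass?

A

F augmented triad in root position is F–A–C♯.
First inversion places the third in the bass, which is A.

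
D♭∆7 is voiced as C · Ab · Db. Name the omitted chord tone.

The full D♭∆7 chord is Db, F, Ab, C.
Comparing with the voicing, the major 3rd (3rd) — F — is absent.

F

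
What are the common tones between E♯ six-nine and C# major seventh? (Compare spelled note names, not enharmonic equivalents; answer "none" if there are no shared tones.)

E♯ six-nine: E-sharp G-double-sharp B-sharp C-double-sharp F-double-sharp
C# major seventh: C-sharp E-sharp G-sharp B-sharp
Common to both → E-sharp, B-sharp.

E-sharp  B-sharp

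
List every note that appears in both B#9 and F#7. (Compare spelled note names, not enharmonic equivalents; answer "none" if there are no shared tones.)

A♯

B#9: B♯ D𝄪 F𝄪 A♯ C𝄪
F#7: F♯ A♯ C♯ E
Common to both → A♯.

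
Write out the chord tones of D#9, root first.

D#9 is a dominant ninth built on D#.
root → D#
3rd (major 3rd) → F##
5th (perfect 5th) → A#
7th (minor 7th) → C#
9th (major 9th) → E#

D#  F##  A#  C#  E#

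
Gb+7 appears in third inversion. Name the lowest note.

Fb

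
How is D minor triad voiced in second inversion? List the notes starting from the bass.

A D F

D minor triad = D–F–A; second inversion → fifth (A) lowest.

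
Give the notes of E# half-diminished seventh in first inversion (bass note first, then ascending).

G-sharp, B, D-sharp, E-sharp

E# half-diminished seventh = E-sharp–G-sharp–B–D-sharp; first inversion → third (G-sharp) lowest.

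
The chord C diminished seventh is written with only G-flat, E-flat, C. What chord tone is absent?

B-double-flat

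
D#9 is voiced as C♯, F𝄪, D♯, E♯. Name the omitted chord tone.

A♯

D#9 = D♯, F𝄪, A♯, C♯, E♯. The voicing lacks the 5th (perfect 5th), A♯.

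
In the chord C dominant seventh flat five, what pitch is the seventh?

B-flat

Root of C dominant seventh flat five = C. The 7th is a minor 7th: C up a minor 7th → B-flat.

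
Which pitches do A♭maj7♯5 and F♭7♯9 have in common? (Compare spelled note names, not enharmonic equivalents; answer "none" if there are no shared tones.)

A♭maj7♯5: Ab C E G
F♭7♯9: Fb Ab Cb Ebb G
Common to both → Ab, G.

Ab, G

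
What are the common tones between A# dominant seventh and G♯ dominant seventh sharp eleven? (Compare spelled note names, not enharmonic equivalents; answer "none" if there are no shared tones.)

C-double-sharp, G-sharp

A# dominant seventh: A-sharp C-double-sharp E-sharp G-sharp
G♯ dominant seventh sharp eleven: G-sharp B-sharp D-sharp F-sharp C-double-sharp
Common to both → C-double-sharp, G-sharp.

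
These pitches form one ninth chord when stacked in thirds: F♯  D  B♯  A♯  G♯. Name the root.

G♯

Stacking in thirds gives G♯ – B♯ – D – F♯ – A♯, so G♯ is the root — G♯ dominant ninth flat five.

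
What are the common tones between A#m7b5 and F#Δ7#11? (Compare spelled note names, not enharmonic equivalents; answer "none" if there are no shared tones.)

A♯ C♯

A#m7b5 = A♯, C♯, E, G♯.
F#Δ7#11 = F♯, A♯, C♯, E♯, B♯.
Shared: A♯, C♯.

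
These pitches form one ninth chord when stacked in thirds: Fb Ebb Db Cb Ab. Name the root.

Arranged so that each adjacent pair is a third by letter name: Db – Fb – Ab – Cb – Ebb.
The bottom of that stack, Db, is the root (this is Db minor seventh flat nine).

Db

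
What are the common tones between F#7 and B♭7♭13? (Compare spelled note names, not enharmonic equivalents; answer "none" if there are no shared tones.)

F#7 = F#, A#, C#, E.
B♭7♭13 = Bb, D, F, Ab, Gb.
Shared: none.

none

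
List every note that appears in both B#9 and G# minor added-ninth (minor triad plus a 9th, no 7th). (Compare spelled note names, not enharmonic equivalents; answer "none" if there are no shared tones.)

B#9 = B#, D##, F##, A#, C##.
G# minor added-ninth = G#, B, D#, A#.
Shared: A#.

A#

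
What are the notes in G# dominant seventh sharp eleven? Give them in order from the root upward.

G# dominant seventh sharp eleven: dominant seventh sharp eleven on G#.
root → G#
3rd (major 3rd) → B#
5th (perfect 5th) → D#
7th (minor 7th) → F#
11th (augmented 11th) → C##

G# B# D# F# C##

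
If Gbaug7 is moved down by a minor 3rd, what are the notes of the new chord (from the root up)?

Eb  G  B  Db

A minor 3rd down from Gb is Eb, so the new chord is Eb augmented seventh.
Root: Eb
Major 3rd (3rd): G
Augmented 5th (5th): B
Minor 7th (7th): Db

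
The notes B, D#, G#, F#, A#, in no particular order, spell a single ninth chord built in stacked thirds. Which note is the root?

Stacking in thirds gives G# – B – D# – F# – A#, so G# is the root — G# minor ninth.

G#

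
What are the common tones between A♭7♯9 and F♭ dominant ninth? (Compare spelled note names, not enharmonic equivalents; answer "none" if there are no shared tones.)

Ab – Gb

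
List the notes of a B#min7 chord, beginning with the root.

B# – D# – F## – A#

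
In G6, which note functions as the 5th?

D

G6 is built on G; its 5th is a perfect 5th above the root.
A fifth above G uses the letter D, and the perfect 5th above G is D.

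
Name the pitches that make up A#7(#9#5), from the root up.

A# – C## – E## – G# – B##

A#7(#9#5) is a dominant seventh sharp nine sharp five built on A#.
root → A#
3rd (major 3rd) → C##
5th (augmented 5th) → E##
7th (minor 7th) → G#
9th (augmented 9th) → B##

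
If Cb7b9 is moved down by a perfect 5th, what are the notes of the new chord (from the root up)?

Fb, Ab, Cb, Ebb, Gbb

A perfect 5th down from Cb is Fb, so the new chord is Fb dominant seventh flat nine.
- root: Fb
- major 3rd: Ab
- perfect 5th: Cb
- minor 7th: Ebb
- minor 9th: Gbb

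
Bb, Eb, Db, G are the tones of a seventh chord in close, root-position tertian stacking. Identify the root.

Arranged so that each adjacent pair is a third by letter name: Eb – G – Bb – Db.
The bottom of that stack, Eb, is the root (this is Eb dominant seventh).

Eb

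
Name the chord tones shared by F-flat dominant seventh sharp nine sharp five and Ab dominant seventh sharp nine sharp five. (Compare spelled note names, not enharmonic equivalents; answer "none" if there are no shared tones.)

A-flat, C

F-flat dominant seventh sharp nine sharp five = F-flat, A-flat, C, E-double-flat, G.
Ab dominant seventh sharp nine sharp five = A-flat, C, E, G-flat, B.
Shared: A-flat, C.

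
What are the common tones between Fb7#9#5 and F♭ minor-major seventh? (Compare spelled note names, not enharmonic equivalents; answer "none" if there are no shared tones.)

Fb

Fb7#9#5 = Fb, Ab, C, Ebb, G.
F♭ minor-major seventh = Fb, Abb, Cb, Eb.
Shared: Fb.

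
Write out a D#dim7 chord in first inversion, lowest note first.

F# A C D#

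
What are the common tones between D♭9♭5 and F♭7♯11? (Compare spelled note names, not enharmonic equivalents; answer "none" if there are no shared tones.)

Cb

D♭9♭5 = Db, F, Abb, Cb, Eb.
F♭7♯11 = Fb, Ab, Cb, Ebb, Bb.
Shared: Cb.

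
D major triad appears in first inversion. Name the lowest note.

F-sharp

D major triad in root position is D–F-sharp–A.
First inversion places the third in the bass, which is F-sharp.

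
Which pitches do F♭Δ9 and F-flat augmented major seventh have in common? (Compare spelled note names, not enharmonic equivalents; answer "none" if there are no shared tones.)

Fb – Ab – Eb

F♭Δ9 = Fb, Ab, Cb, Eb, Gb.
F-flat augmented major seventh = Fb, Ab, C, Eb.
Shared: Fb, Ab, Eb.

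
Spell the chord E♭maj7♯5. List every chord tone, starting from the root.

E♭ G B D

E♭maj7♯5: augmented major seventh on E♭.
- root: E♭
- major 3rd: G
- augmented 5th: B
- major 7th: D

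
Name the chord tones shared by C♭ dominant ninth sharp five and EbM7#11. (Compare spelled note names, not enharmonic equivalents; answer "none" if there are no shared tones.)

C♭ dominant ninth sharp five: Cb Eb G Bbb Db
EbM7#11: Eb G Bb D A
Common to both → Eb, G.

Eb G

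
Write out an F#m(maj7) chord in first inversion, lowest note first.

A, C#, E#, F#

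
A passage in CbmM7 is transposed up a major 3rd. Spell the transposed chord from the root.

A major 3rd up from Cb is Eb, so the new chord is Eb minor-major seventh.
Root: Eb
Minor 3rd (3rd): Gb
Perfect 5th (5th): Bb
Major 7th (7th): D

Eb, Gb, Bb, D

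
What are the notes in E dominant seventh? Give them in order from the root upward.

E  G-sharp  B  D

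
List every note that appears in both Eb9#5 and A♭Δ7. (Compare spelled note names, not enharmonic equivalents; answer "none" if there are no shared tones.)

Eb9#5: Eb G B Db F
A♭Δ7: Ab C Eb G
Common to both → Eb, G.

Eb  G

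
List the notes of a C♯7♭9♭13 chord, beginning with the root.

Root C#, quality dominant seventh flat nine flat thirteen:
Root: C#
Major 3rd (3rd): E#
Perfect 5th (5th): G#
Minor 7th (7th): B
Minor 9th (9th): D
Minor 13th (13th): A

C# – E# – G# – B – D – A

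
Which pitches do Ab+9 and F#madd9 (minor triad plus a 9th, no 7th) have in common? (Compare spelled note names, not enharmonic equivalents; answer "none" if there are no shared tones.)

none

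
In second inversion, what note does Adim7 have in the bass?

Adim7 in root position is A–C–E♭–G♭.
Second inversion places the fifth in the bass, which is E♭.

E♭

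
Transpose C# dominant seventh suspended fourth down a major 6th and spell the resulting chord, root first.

A major 6th down from C-sharp is E, so the new chord is E dominant seventh suspended fourth.
- root: E
- perfect 4th: A
- perfect 5th: B
- minor 7th: D

E – A – B – D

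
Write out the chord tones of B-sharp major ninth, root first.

B-sharp major ninth is a major ninth built on B-sharp.
root → B-sharp
3rd (major 3rd) → D-double-sharp
5th (perfect 5th) → F-double-sharp
7th (major 7th) → A-double-sharp
9th (major 9th) → C-double-sharp

B-sharp – D-double-sharp – F-double-sharp – A-double-sharp – C-double-sharp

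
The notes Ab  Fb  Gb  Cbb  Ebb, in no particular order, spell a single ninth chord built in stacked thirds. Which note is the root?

Fb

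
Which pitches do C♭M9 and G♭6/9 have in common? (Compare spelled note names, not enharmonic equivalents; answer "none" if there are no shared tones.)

Eb, Gb, Bb, Db

C♭M9: Cb Eb Gb Bb Db
G♭6/9: Gb Bb Db Eb Ab
Common to both → Eb, Gb, Bb, Db.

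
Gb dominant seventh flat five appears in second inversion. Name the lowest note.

D-double-flat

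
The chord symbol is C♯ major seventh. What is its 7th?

C♯ major seventh is built on C#; its 7th is a major 7th above the root.
A seventh above C uses the letter B, and the major 7th above C# is B#.

B#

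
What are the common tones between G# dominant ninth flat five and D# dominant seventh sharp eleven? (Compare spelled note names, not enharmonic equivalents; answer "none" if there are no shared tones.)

A-sharp

G# dominant ninth flat five: G-sharp B-sharp D F-sharp A-sharp
D# dominant seventh sharp eleven: D-sharp F-double-sharp A-sharp C-sharp G-double-sharp
Common to both → A-sharp.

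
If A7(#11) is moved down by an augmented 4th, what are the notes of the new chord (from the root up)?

Transposed root: A → Eb (augmented 4th down). So we spell Eb dominant seventh sharp eleven:
Root: Eb
Major 3rd (3rd): G
Perfect 5th (5th): Bb
Minor 7th (7th): Db
Augmented 11th (11th): A

Eb – G – Bb – Db – A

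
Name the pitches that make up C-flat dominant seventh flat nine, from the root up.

C-flat dominant seventh flat nine is a dominant seventh flat nine built on Cb.
Root: Cb
Major 3rd (3rd): Eb
Perfect 5th (5th): Gb
Minor 7th (7th): Bbb
Minor 9th (9th): Dbb

Cb Eb Gb Bbb Dbb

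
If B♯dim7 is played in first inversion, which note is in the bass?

B♯dim7 = B#–D#–F#–A. First inversion → third in the bass = D#.

D#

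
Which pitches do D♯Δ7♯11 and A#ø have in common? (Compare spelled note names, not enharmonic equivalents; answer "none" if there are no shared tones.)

A#

D♯Δ7♯11: D# F## A# C## G##
A#ø: A# C# E G#
Common to both → A#.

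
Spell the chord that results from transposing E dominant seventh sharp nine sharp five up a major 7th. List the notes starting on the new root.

A major 7th up from E is D-sharp, so the new chord is D-sharp dominant seventh sharp nine sharp five.
D-sharp — root
F-double-sharp — major 3rd
A-double-sharp — augmented 5th
C-sharp — minor 7th
E-double-sharp — augmented 9th

D-sharp – F-double-sharp – A-double-sharp – C-sharp – E-double-sharp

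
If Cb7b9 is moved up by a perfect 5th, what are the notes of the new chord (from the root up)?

Gb  Bb  Db  Fb  Abb

Transposed root: Cb → Gb (perfect 5th up). So we spell Gb dominant seventh flat nine:
- root: Gb
- major 3rd: Bb
- perfect 5th: Db
- minor 7th: Fb
- minor 9th: Abb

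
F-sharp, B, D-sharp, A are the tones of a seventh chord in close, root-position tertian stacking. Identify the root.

B

Arranged so that each adjacent pair is a third by letter name: B – D-sharp – F-sharp – A.
The bottom of that stack, B, is the root (this is B dominant seventh).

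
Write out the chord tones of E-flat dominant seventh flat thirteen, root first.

E-flat dominant seventh flat thirteen is a dominant seventh flat thirteen built on Eb.
root → Eb
3rd (major 3rd) → G
5th (perfect 5th) → Bb
7th (minor 7th) → Db
13th (minor 13th) → Cb

Eb, G, Bb, Db, Cb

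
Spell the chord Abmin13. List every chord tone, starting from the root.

Abmin13: minor thirteenth on Ab.
- root: Ab
- minor 3rd: Cb
- perfect 5th: Eb
- minor 7th: Gb
- major 9th: Bb
- perfect 11th: Db
- major 13th: F

Ab – Cb – Eb – Gb – Bb – Db – F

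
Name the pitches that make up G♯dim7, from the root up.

Root G#, quality diminished seventh:
Root: G#
Minor 3rd (3rd): B
Diminished 5th (5th): D
Diminished 7th (7th): F

G#, B, D, F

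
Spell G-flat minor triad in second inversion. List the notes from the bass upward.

Db, Gb, Bbb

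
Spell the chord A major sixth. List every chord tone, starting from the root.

A, C#, E, F#

A major sixth: major sixth on A.
A — root
C# — major 3rd
E — perfect 5th
F# — major 6th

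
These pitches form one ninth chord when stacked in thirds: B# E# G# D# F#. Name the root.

E#

Arranged so that each adjacent pair is a third by letter name: E# – G# – B# – D# – F#.
The bottom of that stack, E#, is the root (this is E# minor seventh flat nine).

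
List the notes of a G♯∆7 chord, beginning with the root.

Root G#, quality major seventh:
root → G#
3rd (major 3rd) → B#
5th (perfect 5th) → D#
7th (major 7th) → F##

G#, B#, D#, F##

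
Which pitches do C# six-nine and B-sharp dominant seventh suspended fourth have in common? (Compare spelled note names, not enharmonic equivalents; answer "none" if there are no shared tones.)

E-sharp – A-sharp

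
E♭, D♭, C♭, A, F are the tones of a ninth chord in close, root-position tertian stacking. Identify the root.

D♭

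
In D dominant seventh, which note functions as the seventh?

Root of D dominant seventh = D. The 7th is a minor 7th: D up a minor 7th → C.

C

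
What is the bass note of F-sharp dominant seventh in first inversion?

F-sharp dominant seventh = F-sharp–A-sharp–C-sharp–E. First inversion → third in the bass = A-sharp.

A-sharp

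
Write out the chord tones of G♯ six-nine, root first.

G#  B#  D#  E#  A#

G♯ six-nine: six-nine on G#.
root → G#
3rd (major 3rd) → B#
5th (perfect 5th) → D#
6th (major 6th) → E#
9th (major 9th) → A#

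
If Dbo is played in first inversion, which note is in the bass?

Dbo = Db–Fb–Abb. First inversion → third in the bass = Fb.

Fb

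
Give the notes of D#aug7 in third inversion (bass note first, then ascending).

D#aug7 = D#–F##–A##–C#; third inversion → seventh (C#) lowest.

C#, D#, F##, A##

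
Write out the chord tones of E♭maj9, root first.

Root Eb, quality major ninth:
root → Eb
3rd (major 3rd) → G
5th (perfect 5th) → Bb
7th (major 7th) → D
9th (major 9th) → F

Eb, G, Bb, D, F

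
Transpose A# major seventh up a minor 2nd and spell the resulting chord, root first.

B D-sharp F-sharp A-sharp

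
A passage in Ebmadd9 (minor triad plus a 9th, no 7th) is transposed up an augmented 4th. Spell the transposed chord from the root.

Eb up an augmented 4th → A. New chord: A minor added-ninth.
A — root
C — minor 3rd
E — perfect 5th
B — major 9th

A C E B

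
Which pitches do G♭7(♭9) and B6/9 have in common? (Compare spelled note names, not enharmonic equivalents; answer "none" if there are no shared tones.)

G♭7(♭9) = Gb, Bb, Db, Fb, Abb.
B6/9 = B, D#, F#, G#, C#.
Shared: none.

none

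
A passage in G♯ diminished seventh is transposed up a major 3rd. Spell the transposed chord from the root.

Transposed root: G-sharp → B-sharp (major 3rd up). So we spell B-sharp diminished seventh:
root → B-sharp
3rd (minor 3rd) → D-sharp
5th (diminished 5th) → F-sharp
7th (diminished 7th) → A

B-sharp  D-sharp  F-sharp  A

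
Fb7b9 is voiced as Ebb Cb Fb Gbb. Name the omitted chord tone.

Ab

Fb7b9 = Fb, Ab, Cb, Ebb, Gbb. The voicing lacks the 3rd (major 3rd), Ab.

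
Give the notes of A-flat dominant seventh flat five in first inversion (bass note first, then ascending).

A-flat dominant seventh flat five = Ab–C–Ebb–Gb; first inversion → third (C) lowest.

C Ebb Gb Ab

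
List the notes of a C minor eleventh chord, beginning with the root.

C minor eleventh: minor eleventh on C.
Root: C
Minor 3rd (3rd): E♭
Perfect 5th (5th): G
Minor 7th (7th): B♭
Major 9th (9th): D
Perfect 11th (11th): F

C E♭ G B♭ D F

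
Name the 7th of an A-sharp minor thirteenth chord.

G#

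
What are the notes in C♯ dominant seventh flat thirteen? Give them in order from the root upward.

C-sharp, E-sharp, G-sharp, B, A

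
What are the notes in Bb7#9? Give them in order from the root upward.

Bb7#9 is a dominant seventh sharp nine built on Bb.
- root: Bb
- major 3rd: D
- perfect 5th: F
- minor 7th: Ab
- augmented 9th: C#

Bb  D  F  Ab  C#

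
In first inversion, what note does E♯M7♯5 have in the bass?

E♯M7♯5 = E#–G##–B##–D##. First inversion → third in the bass = G##.

G##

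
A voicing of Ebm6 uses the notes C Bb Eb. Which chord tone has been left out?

Ebm6 = Eb, Gb, Bb, C. The voicing lacks the 3rd (minor 3rd), Gb.

Gb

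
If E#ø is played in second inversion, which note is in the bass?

B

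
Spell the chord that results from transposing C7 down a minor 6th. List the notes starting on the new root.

C down a minor 6th → E. New chord: E dominant seventh.
- root: E
- major 3rd: G#
- perfect 5th: B
- minor 7th: D

E G# B D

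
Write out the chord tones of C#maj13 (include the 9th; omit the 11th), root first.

C#  E#  G#  B#  D#  A#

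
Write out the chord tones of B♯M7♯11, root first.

Root B#, quality major seventh sharp eleven:
B# — root
D## — major 3rd
F## — perfect 5th
A## — major 7th
E## — augmented 11th

B#, D##, F##, A##, E##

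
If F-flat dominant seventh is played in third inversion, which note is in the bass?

E-double-flat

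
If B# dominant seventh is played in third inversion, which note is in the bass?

A-sharp

B# dominant seventh in root position is B-sharp–D-double-sharp–F-double-sharp–A-sharp.
Third inversion places the seventh in the bass, which is A-sharp.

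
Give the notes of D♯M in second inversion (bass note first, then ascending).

A#  D#  F##

D♯M = D#–F##–A#; second inversion → fifth (A#) lowest.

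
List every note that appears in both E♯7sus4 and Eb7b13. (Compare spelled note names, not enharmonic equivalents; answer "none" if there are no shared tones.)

E♯7sus4 = E#, A#, B#, D#.
Eb7b13 = Eb, G, Bb, Db, Cb.
Shared: none.

none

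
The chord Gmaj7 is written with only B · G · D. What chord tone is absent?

F#

Gmaj7 = G, B, D, F#. The voicing lacks the 7th (major 7th), F#.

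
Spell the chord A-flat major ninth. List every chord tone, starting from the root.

Ab C Eb G Bb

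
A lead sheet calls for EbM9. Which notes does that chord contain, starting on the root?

EbM9: major ninth on Eb.
- root: Eb
- major 3rd: G
- perfect 5th: Bb
- major 7th: D
- major 9th: F

Eb  G  Bb  D  F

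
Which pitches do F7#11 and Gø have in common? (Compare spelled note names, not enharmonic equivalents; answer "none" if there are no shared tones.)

F7#11 = F, A, C, Eb, B.
Gø = G, Bb, Db, F.
Shared: F.

F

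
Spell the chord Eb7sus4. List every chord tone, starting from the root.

Eb, Ab, Bb, Db

Root Eb, quality dominant seventh suspended fourth:
Root: Eb
Perfect 4th (4th): Ab
Perfect 5th (5th): Bb
Minor 7th (7th): Db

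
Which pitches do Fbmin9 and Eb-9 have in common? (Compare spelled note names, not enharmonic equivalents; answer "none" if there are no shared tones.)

Gb

Fbmin9 = Fb, Abb, Cb, Ebb, Gb.
Eb-9 = Eb, Gb, Bb, Db, F.
Shared: Gb.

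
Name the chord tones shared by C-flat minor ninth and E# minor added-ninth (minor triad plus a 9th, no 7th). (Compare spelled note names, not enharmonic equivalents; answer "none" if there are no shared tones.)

none

C-flat minor ninth = C-flat, E-double-flat, G-flat, B-double-flat, D-flat.
E# minor added-ninth = E-sharp, G-sharp, B-sharp, F-double-sharp.
Shared: none.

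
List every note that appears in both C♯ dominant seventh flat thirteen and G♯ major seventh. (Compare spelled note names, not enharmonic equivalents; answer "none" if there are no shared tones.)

C♯ dominant seventh flat thirteen: C-sharp E-sharp G-sharp B A
G♯ major seventh: G-sharp B-sharp D-sharp F-double-sharp
Common to both → G-sharp.

G-sharp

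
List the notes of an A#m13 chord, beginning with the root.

A♯ – C♯ – E♯ – G♯ – B♯ – D♯ – F𝄪

A#m13: minor thirteenth on A♯.
A♯ — root
C♯ — minor 3rd
E♯ — perfect 5th
G♯ — minor 7th
B♯ — major 9th
D♯ — perfect 11th
F𝄪 — major 13th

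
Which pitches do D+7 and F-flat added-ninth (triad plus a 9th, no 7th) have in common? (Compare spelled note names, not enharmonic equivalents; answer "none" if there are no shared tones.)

none

D+7 = D, F♯, A♯, C.
F-flat added-ninth = F♭, A♭, C♭, G♭.
Shared: none.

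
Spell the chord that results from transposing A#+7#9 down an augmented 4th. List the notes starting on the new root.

E, G♯, B♯, D, F𝄪

A♯ down an augmented 4th → E. New chord: E dominant seventh sharp nine sharp five.
E — root
G♯ — major 3rd
B♯ — augmented 5th
D — minor 7th
F𝄪 — augmented 9th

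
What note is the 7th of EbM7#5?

D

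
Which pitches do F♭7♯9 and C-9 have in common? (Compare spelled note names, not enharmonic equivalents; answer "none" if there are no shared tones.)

G

F♭7♯9: F♭ A♭ C♭ E𝄫 G
C-9: C E♭ G B♭ D
Common to both → G.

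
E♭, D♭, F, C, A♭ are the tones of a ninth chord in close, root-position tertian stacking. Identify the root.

D♭

Arranged so that each adjacent pair is a third by letter name: D♭ – F – A♭ – C – E♭.
The bottom of that stack, D♭, is the root (this is D♭ major ninth).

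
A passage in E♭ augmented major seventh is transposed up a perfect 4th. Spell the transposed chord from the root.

Transposed root: Eb → Ab (perfect 4th up). So we spell Ab augmented major seventh:
root → Ab
3rd (major 3rd) → C
5th (augmented 5th) → E
7th (major 7th) → G

Ab, C, E, G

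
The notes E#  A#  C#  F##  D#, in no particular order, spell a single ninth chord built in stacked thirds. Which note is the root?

Stacking in thirds gives D# – F## – A# – C# – E#, so D# is the root — D# dominant ninth.

D#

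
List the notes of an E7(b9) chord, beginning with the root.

E – G# – B – D – F

E7(b9) is a dominant seventh flat nine built on E.
Root: E
Major 3rd (3rd): G#
Perfect 5th (5th): B
Minor 7th (7th): D
Minor 9th (9th): F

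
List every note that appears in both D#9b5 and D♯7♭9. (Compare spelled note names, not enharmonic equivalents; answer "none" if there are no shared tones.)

D#9b5: D# F## A C# E#
D♯7♭9: D# F## A# C# E
Common to both → D#, F##, C#.

D# F## C#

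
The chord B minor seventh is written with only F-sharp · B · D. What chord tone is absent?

A

B minor seventh = B, D, F-sharp, A. The voicing lacks the 7th (minor 7th), A.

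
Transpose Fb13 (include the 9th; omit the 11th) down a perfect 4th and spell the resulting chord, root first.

Cb, Eb, Gb, Bbb, Db, Ab

Transposed root: Fb → Cb (perfect 4th down). So we spell Cb dominant thirteenth:
- root: Cb
- major 3rd: Eb
- perfect 5th: Gb
- minor 7th: Bbb
- major 9th: Db
- major 13th: Ab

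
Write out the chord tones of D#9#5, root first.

D# F## A## C# E#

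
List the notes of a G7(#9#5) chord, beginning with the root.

G  B  D♯  F  A♯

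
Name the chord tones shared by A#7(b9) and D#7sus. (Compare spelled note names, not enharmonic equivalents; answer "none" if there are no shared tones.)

A#, G#

A#7(b9): A# C## E# G# B
D#7sus: D# G# A# C#
Common to both → A#, G#.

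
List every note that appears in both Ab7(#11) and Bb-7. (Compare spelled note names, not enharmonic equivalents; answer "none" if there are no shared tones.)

Ab

Ab7(#11): Ab C Eb Gb D
Bb-7: Bb Db F Ab
Common to both → Ab.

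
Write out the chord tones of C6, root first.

C E G A

C6: major sixth on C.
root → C
3rd (major 3rd) → E
5th (perfect 5th) → G
6th (major 6th) → A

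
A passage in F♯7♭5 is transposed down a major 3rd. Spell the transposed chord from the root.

F♯ down a major 3rd → D. New chord: D dominant seventh flat five.
- root: D
- major 3rd: F♯
- diminished 5th: A♭
- minor 7th: C

D, F♯, A♭, C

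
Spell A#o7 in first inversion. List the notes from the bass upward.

C#, E, G, A#

A#o7 = A#–C#–E–G; first inversion → third (C#) lowest.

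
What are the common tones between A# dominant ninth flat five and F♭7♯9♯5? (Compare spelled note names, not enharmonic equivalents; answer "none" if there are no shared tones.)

none

A# dominant ninth flat five: A# C## E G# B#
F♭7♯9♯5: Fb Ab C Ebb G
Common to both → none.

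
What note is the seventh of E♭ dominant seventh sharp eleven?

Root of E♭ dominant seventh sharp eleven = Eb. The 7th is a minor 7th: Eb up a minor 7th → Db.

Db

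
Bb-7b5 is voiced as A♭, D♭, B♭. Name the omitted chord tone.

F♭

Bb-7b5 = B♭, D♭, F♭, A♭. The voicing lacks the 5th (diminished 5th), F♭.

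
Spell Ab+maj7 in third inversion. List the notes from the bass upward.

In root position, Ab+maj7 is Ab–C–E–G.
Third inversion puts the seventh (G) in the bass.

G – Ab – C – E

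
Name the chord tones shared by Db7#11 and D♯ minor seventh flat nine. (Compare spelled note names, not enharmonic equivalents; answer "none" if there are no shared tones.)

Db7#11 = Db, F, Ab, Cb, G.
D♯ minor seventh flat nine = D#, F#, A#, C#, E.
Shared: none.

none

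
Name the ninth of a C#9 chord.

C#9 is built on C#; its 9th is a major 9th above the root.
A second above C uses the letter D, and the major 9th above C# is D#.

D#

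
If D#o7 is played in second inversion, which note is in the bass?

D#o7 = D#–F#–A–C. Second inversion → fifth in the bass = A.

A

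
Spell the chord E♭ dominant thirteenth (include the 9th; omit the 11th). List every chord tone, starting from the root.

Root E-flat, quality dominant thirteenth:
root → E-flat
3rd (major 3rd) → G
5th (perfect 5th) → B-flat
7th (minor 7th) → D-flat
9th (major 9th) → F
13th (major 13th) → C

E-flat G B-flat D-flat F C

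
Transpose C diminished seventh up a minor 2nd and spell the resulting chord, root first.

D♭, F♭, A𝄫, C𝄫

Transposed root: C → D♭ (minor 2nd up). So we spell D♭ diminished seventh:
root → D♭
3rd (minor 3rd) → F♭
5th (diminished 5th) → A𝄫
7th (diminished 7th) → C𝄫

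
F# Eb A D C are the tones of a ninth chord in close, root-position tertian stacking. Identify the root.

D

Arranged so that each adjacent pair is a third by letter name: D – F# – A – C – Eb.
The bottom of that stack, D, is the root (this is D dominant seventh flat nine).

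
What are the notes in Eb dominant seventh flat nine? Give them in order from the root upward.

Eb, G, Bb, Db, Fb

Eb dominant seventh flat nine: dominant seventh flat nine on Eb.
- root: Eb
- major 3rd: G
- perfect 5th: Bb
- minor 7th: Db
- minor 9th: Fb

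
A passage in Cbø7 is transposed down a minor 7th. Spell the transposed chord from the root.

Db, Fb, Abb, Cb

Cb down a minor 7th → Db. New chord: Db half-diminished seventh.
Db — root
Fb — minor 3rd
Abb — diminished 5th
Cb — minor 7th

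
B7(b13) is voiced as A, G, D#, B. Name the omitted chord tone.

B7(b13) = B, D#, F#, A, G. The voicing lacks the 5th (perfect 5th), F#.

F#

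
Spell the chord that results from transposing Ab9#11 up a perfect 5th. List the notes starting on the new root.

A perfect 5th up from A♭ is E♭, so the new chord is E♭ dominant ninth sharp eleven.
- root: E♭
- major 3rd: G
- perfect 5th: B♭
- minor 7th: D♭
- major 9th: F
- augmented 11th: A

E♭, G, B♭, D♭, F, A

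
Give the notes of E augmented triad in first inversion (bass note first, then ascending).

G#, B#, E

In root position, E augmented triad is E–G#–B#.
First inversion puts the third (G#) in the bass.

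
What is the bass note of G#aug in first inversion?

G#aug in root position is G#–B#–D##.
First inversion places the third in the bass, which is B#.

B#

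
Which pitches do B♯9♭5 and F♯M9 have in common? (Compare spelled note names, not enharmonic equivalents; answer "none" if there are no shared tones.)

F♯, A♯

B♯9♭5 = B♯, D𝄪, F♯, A♯, C𝄪.
F♯M9 = F♯, A♯, C♯, E♯, G♯.
Shared: F♯, A♯.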